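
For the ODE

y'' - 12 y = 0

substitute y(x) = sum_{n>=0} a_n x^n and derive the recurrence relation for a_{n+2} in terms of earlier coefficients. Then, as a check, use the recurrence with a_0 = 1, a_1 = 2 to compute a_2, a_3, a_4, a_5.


Substitute y = sum_n a_n x^n into y'' + (const) y = 0.
y''(x) = sum_{n>=0} (n+2)(n+1) a_{n+2} x^n.
The ODE becomes sum_n [(n+2)(n+1) a_{n+2} - 12 a_n] x^n = 0.
Setting each coefficient to zero gives the recurrence:
  (n+2)(n+1) a_{n+2} - 12 a_n = 0,
  a_{n+2} = 12 / ((n+1)(n+2)) a_n.

Check with a_0 = 1, a_1 = 2 (apply the recurrence for n = 0, 1, 2, 3): a_0 = 1, a_1 = 2, a_2 = 6, a_3 = 4, a_4 = 6, a_5 = 12/5.

a_{n+2} = 12/((n+1)(n+2)) * a_n; check: a_0 = 1, a_1 = 2, a_2 = 6, a_3 = 4, a_4 = 6, a_5 = 12/5


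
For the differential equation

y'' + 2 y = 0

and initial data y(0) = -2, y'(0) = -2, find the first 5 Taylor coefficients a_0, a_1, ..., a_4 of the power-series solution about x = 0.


Ansatz: y(x) = sum_{n>=0} a_n x^n, so y'(x) = sum_{n>=1} n a_n x^(n-1) and y''(x) = sum_{n>=2} n(n-1) a_n x^(n-2).
Substitute into P(x) y'' + Q(x) y' + R(x) y = 0 with P(x) = 1, Q(x) = 0, R(x) = 2, and match powers of x.
Initial conditions: a_0 = -2, a_1 = -2.
Setting the coefficient of each power of x to zero and solving order by order (substituting the coefficients already found):
  x^0: 2 a_2 + 2 a_0 = 0  ->  2 a_2 = -2 a_0 = 4  ->  a_2 = 2
  x^1: 6 a_3 + 2 a_1 = 0  ->  6 a_3 = -2 a_1 = 4  ->  a_3 = 2/3
  x^2: 12 a_4 + 2 a_2 = 0  ->  12 a_4 = -2 a_2 = -4  ->  a_4 = -1/3
Truncated series: y(x) = -2 - 2 x + 2 x^2 + (2/3) x^3 - (1/3) x^4 + O(x^5).

a_0 = -2; a_1 = -2; a_2 = 2; a_3 = 2/3; a_4 = -1/3


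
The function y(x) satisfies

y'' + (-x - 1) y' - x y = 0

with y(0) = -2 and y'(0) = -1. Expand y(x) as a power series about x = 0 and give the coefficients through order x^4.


Ansatz: y(x) = sum_{n>=0} a_n x^n, so y'(x) = sum_{n>=1} n a_n x^(n-1) and y''(x) = sum_{n>=2} n(n-1) a_n x^(n-2).
Substitute into P(x) y'' + Q(x) y' + R(x) y = 0 with P(x) = 1, Q(x) = -x - 1, R(x) = -x, and match powers of x.
Initial conditions: a_0 = -2, a_1 = -1.
Setting the coefficient of each power of x to zero and solving order by order (substituting the coefficients already found):
  x^0: 2 a_2 - a_1 = 0  ->  2 a_2 = a_1 = -1  ->  a_2 = -1/2
  x^1: 6 a_3 - 2 a_2 - a_1 - a_0 = 0  ->  6 a_3 = 2 a_2 + a_1 + a_0 = -4  ->  a_3 = -2/3
  x^2: 12 a_4 - 3 a_3 - 2 a_2 - a_1 = 0  ->  12 a_4 = 3 a_3 + 2 a_2 + a_1 = -4  ->  a_4 = -1/3
Truncated series: y(x) = -2 - x - (1/2) x^2 - (2/3) x^3 - (1/3) x^4 + O(x^5).

a_0 = -2; a_1 = -1; a_2 = -1/2; a_3 = -2/3; a_4 = -1/3


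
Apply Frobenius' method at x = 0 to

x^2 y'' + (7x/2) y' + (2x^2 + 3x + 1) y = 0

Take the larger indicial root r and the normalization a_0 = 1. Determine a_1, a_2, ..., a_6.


Write in Frobenius form y'' + (p(x)/x) y' + (q(x)/x^2) y = 0:
  p(x) = 7/2,  q(x) = 2x^2 + 3x + 1.
Indicial equation: r(r-1) + (7/2) r + (1) = 0 -> roots r_1 = -1/2, r_2 = -2.
Take r = r_1 = -1/2. Let y(x) = x^r sum_{n>=0} a_n x^n with a_0 = 1.
Substitute y = x^r sum a_n x^n and match x^{r+n}. The recurrence is
  D(n) a_n + 3 a_{n-1} + 2 a_{n-2} = 0,  where D(n) = (r+n)(r+n-1) + (7/2)(r+n) + (1).
  a_n = [-3 a_{n-1} - 2 a_{n-2}] / D(n).
Since the indicial polynomial factors as (r - r_1)(r - r_2), D(n) = (r_1 + n - r_1)(r_1 + n - r_2) = n(n + 3/2).
Evaluating step by step (a_0 = 1):
  n = 1: D(1) = 1(1 + 3/2) = 5/2; numerator = -3(1) = -3; a_1 = (-3)/(5/2) = -6/5
  n = 2: D(2) = 2(2 + 3/2) = 7; numerator = -3(-6/5) - 2(1) = 8/5; a_2 = (8/5)/(7) = 8/35
  n = 3: D(3) = 3(3 + 3/2) = 27/2; numerator = -3(8/35) - 2(-6/5) = 12/7; a_3 = (12/7)/(27/2) = 8/63
  n = 4: D(4) = 4(4 + 3/2) = 22; numerator = -3(8/63) - 2(8/35) = -88/105; a_4 = (-88/105)/(22) = -4/105
  n = 5: D(5) = 5(5 + 3/2) = 65/2; numerator = -3(-4/105) - 2(8/63) = -44/315; a_5 = (-44/315)/(65/2) = -88/20475
  n = 6: D(6) = 6(6 + 3/2) = 45; numerator = -3(-88/20475) - 2(-4/105) = 608/6825; a_6 = (608/6825)/(45) = 608/307125

r = -1/2; a_0 = 1; a_1 = -6/5; a_2 = 8/35; a_3 = 8/63; a_4 = -4/105; a_5 = -88/20475; a_6 = 608/307125


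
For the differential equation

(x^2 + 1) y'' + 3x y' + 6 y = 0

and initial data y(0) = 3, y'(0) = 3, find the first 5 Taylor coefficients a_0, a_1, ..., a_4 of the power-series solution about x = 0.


Ansatz: y(x) = sum_{n>=0} a_n x^n, so y'(x) = sum_{n>=1} n a_n x^(n-1) and y''(x) = sum_{n>=2} n(n-1) a_n x^(n-2).
Substitute into P(x) y'' + Q(x) y' + R(x) y = 0 with P(x) = x^2 + 1, Q(x) = 3x, R(x) = 6, and match powers of x.
Initial conditions: a_0 = 3, a_1 = 3.
Setting the coefficient of each power of x to zero and solving order by order (substituting the coefficients already found):
  x^0: 2 a_2 + 6 a_0 = 0  ->  2 a_2 = -6 a_0 = -18  ->  a_2 = -9
  x^1: 6 a_3 + 9 a_1 = 0  ->  6 a_3 = -9 a_1 = -27  ->  a_3 = -9/2
  x^2: 12 a_4 + 14 a_2 = 0  ->  12 a_4 = -14 a_2 = 126  ->  a_4 = 21/2
Truncated series: y(x) = 3 + 3 x - 9 x^2 - (9/2) x^3 + (21/2) x^4 + O(x^5).

a_0 = 3; a_1 = 3; a_2 = -9; a_3 = -9/2; a_4 = 21/2


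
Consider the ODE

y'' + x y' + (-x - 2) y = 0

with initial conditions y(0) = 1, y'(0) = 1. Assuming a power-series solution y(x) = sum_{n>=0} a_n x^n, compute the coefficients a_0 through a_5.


Ansatz: y(x) = sum_{n>=0} a_n x^n, so y'(x) = sum_{n>=1} n a_n x^(n-1) and y''(x) = sum_{n>=2} n(n-1) a_n x^(n-2).
Substitute into P(x) y'' + Q(x) y' + R(x) y = 0 with P(x) = 1, Q(x) = x, R(x) = -x - 2, and match powers of x.
Initial conditions: a_0 = 1, a_1 = 1.
Setting the coefficient of each power of x to zero and solving order by order (substituting the coefficients already found):
  x^0: 2 a_2 - 2 a_0 = 0  ->  2 a_2 = 2 a_0 = 2  ->  a_2 = 1
  x^1: 6 a_3 - a_1 - a_0 = 0  ->  6 a_3 = a_1 + a_0 = 2  ->  a_3 = 1/3
  x^2: 12 a_4 - a_1 = 0  ->  12 a_4 = a_1 = 1  ->  a_4 = 1/12
  x^3: 20 a_5 + a_3 - a_2 = 0  ->  20 a_5 = -a_3 + a_2 = 2/3  ->  a_5 = 1/30
Truncated series: y(x) = 1 + x + x^2 + (1/3) x^3 + (1/12) x^4 + (1/30) x^5 + O(x^6).

a_0 = 1; a_1 = 1; a_2 = 1; a_3 = 1/3; a_4 = 1/12; a_5 = 1/30


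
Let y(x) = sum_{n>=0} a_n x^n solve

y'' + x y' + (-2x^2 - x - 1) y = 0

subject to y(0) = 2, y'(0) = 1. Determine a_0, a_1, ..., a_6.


Ansatz: y(x) = sum_{n>=0} a_n x^n, so y'(x) = sum_{n>=1} n a_n x^(n-1) and y''(x) = sum_{n>=2} n(n-1) a_n x^(n-2).
Substitute into P(x) y'' + Q(x) y' + R(x) y = 0 with P(x) = 1, Q(x) = x, R(x) = -2x^2 - x - 1, and match powers of x.
Initial conditions: a_0 = 2, a_1 = 1.
Setting the coefficient of each power of x to zero and solving order by order (substituting the coefficients already found):
  x^0: 2 a_2 - a_0 = 0  ->  2 a_2 = a_0 = 2  ->  a_2 = 1
  x^1: 6 a_3 - a_0 = 0  ->  6 a_3 = a_0 = 2  ->  a_3 = 1/3
  x^2: 12 a_4 + a_2 - a_1 - 2 a_0 = 0  ->  12 a_4 = -a_2 + a_1 + 2 a_0 = 4  ->  a_4 = 1/3
  x^3: 20 a_5 + 2 a_3 - a_2 - 2 a_1 = 0  ->  20 a_5 = -2 a_3 + a_2 + 2 a_1 = 7/3  ->  a_5 = 7/60
  x^4: 30 a_6 + 3 a_4 - a_3 - 2 a_2 = 0  ->  30 a_6 = -3 a_4 + a_3 + 2 a_2 = 4/3  ->  a_6 = 2/45
Truncated series: y(x) = 2 + x + x^2 + (1/3) x^3 + (1/3) x^4 + (7/60) x^5 + (2/45) x^6 + O(x^7).

a_0 = 2; a_1 = 1; a_2 = 1; a_3 = 1/3; a_4 = 1/3; a_5 = 7/60; a_6 = 2/45


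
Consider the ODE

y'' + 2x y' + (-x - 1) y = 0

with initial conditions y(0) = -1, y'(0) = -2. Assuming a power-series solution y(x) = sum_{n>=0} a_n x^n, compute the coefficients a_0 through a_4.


Ansatz: y(x) = sum_{n>=0} a_n x^n, so y'(x) = sum_{n>=1} n a_n x^(n-1) and y''(x) = sum_{n>=2} n(n-1) a_n x^(n-2).
Substitute into P(x) y'' + Q(x) y' + R(x) y = 0 with P(x) = 1, Q(x) = 2x, R(x) = -x - 1, and match powers of x.
Initial conditions: a_0 = -1, a_1 = -2.
Setting the coefficient of each power of x to zero and solving order by order (substituting the coefficients already found):
  x^0: 2 a_2 - a_0 = 0  ->  2 a_2 = a_0 = -1  ->  a_2 = -1/2
  x^1: 6 a_3 + a_1 - a_0 = 0  ->  6 a_3 = -a_1 + a_0 = 1  ->  a_3 = 1/6
  x^2: 12 a_4 + 3 a_2 - a_1 = 0  ->  12 a_4 = -3 a_2 + a_1 = -1/2  ->  a_4 = -1/24
Truncated series: y(x) = -1 - 2 x - (1/2) x^2 + (1/6) x^3 - (1/24) x^4 + O(x^5).

a_0 = -1; a_1 = -2; a_2 = -1/2; a_3 = 1/6; a_4 = -1/24


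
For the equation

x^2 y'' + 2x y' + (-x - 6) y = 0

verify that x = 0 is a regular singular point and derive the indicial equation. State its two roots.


Divide by x^2 to reach normal form y'' + P_1(x) y' + P_2(x) y = 0 with P_1(x) = 2/x and P_2(x) = -1/x - 6/x^2.
x = 0 is a singular point because the y'-coefficient 2/x has a pole at x = 0 and the y-coefficient -1/x - 6/x^2 has a pole at x = 0.
It is a regular singular point because x P_1(x) = p(x) = 2 and x^2 P_2(x) = q(x) = -x - 6 are polynomials, hence analytic at x = 0.
p(0) = 2,  q(0) = -6.
Indicial equation: r(r-1) + p(0) r + q(0) = 0, i.e. r^2 + (p(0) - 1) r + q(0) = 0, i.e. r^2 + 1 r - 6 = 0.
Discriminant: (1)^2 - 4(-6) = 25, so r = (-1 ± 5)/2.
Solving: r_1 = 2, r_2 = -3.

indicial: r^2 + 1 r - 6 = 0; roots r_1 = 2, r_2 = -3


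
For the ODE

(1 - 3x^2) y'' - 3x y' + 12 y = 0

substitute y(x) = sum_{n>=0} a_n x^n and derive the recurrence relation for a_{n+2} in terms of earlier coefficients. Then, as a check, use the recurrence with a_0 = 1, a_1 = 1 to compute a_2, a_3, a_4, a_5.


Substitute y = sum_n a_n x^n.
(1 - 3 x^2) y'' contributes (n+2)(n+1) a_{n+2} - 3 n(n-1) a_n at x^n.
-3 x y'(x) contributes -3 n a_n at x^n.
12 y(x) contributes 12 a_n at x^n.
Matching x^n: (n+2)(n+1) a_{n+2} + (-3 n(n-1) - 3 n + 12) a_n = 0.
Thus a_{n+2} = (3 n(n-1) + 3 n - 12) / ((n+1)(n+2)) * a_n.

Check with a_0 = 1, a_1 = 1 (apply the recurrence for n = 0, 1, 2, 3): a_0 = 1, a_1 = 1, a_2 = -6, a_3 = -3/2, a_4 = 0, a_5 = -9/8.

a_(n+2) = (3 n(n-1) + 3 n - 12) / ((n+1)(n+2)) * a_n; check: a_0 = 1, a_1 = 1, a_2 = -6, a_3 = -3/2, a_4 = 0, a_5 = -9/8


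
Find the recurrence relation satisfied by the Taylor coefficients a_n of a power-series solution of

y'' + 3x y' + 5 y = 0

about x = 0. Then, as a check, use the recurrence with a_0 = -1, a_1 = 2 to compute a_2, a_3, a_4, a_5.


Substitute y = sum_n a_n x^n.
y''(x) has coefficient (n+2)(n+1) a_{n+2} at x^n;
3 x y'(x) has coefficient 3 n a_n at x^n (shift);
5 y(x) has coefficient 5 a_n at x^n.
Matching x^n: (n+2)(n+1) a_{n+2} + (3n + 5) a_n = 0.
Thus a_{n+2} = (-3n - 5) / ((n+1)(n+2)) * a_n.

Check with a_0 = -1, a_1 = 2 (apply the recurrence for n = 0, 1, 2, 3): a_0 = -1, a_1 = 2, a_2 = 5/2, a_3 = -8/3, a_4 = -55/24, a_5 = 28/15.

a_(n+2) = (-3n - 5) / ((n+1)(n+2)) * a_n; check: a_0 = -1, a_1 = 2, a_2 = 5/2, a_3 = -8/3, a_4 = -55/24, a_5 = 28/15


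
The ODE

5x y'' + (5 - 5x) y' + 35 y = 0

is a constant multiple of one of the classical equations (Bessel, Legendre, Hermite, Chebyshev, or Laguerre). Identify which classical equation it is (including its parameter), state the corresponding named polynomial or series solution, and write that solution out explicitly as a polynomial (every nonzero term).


All three coefficients share the factor 5; dividing through by 5 gives  x y'' + (1 - x) y' + 7 y = 0.
This matches the Laguerre equation x y'' + (1 - x) y' + n y = 0 with n = 7; the polynomial solution is L_7(x).
With y = sum_k a_k x^k, matching x^k gives (k+1)k a_{k+1} + (k+1) a_{k+1} - k a_k + n a_k = 0, i.e. (k+1)^2 a_{k+1} = (k - n) a_k = (k - 7) a_k. The right side vanishes at k = 7, so the series terminates at degree 7.
Standard normalization L_n(0) = 1 gives a_0 = 1. Work upward with a_{k+1} = (k - 7) a_k / (k+1)^2:
  a_1 = (0 - 7)(1) / 1^2 = -7/1 = -7
  a_2 = (1 - 7)(-7) / 2^2 = 42/4 = 21/2
  a_3 = (2 - 7)(21/2) / 3^2 = (-105/2)/9 = -35/6
  a_4 = (3 - 7)(-35/6) / 4^2 = (70/3)/16 = 35/24
  a_5 = (4 - 7)(35/24) / 5^2 = (-35/8)/25 = -7/40
  a_6 = (5 - 7)(-7/40) / 6^2 = (7/20)/36 = 7/720
  a_7 = (6 - 7)(7/720) / 7^2 = (-7/720)/49 = -1/5040
Hence L_7(x) = -x^7/5040 + 7 x^6/720 - 7 x^5/40 + 35 x^4/24 - 35 x^3/6 + 21 x^2/2 - 7 x + 1.

L_7(x); series = -x^7/5040 + 7 x^6/720 - 7 x^5/40 + 35 x^4/24 - 35 x^3/6 + 21 x^2/2 - 7 x + 1


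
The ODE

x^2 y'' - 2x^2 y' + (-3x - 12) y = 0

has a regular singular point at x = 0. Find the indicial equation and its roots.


Divide by x^2 to reach normal form y'' + P_1(x) y' + P_2(x) y = 0 with P_1(x) = -2 and P_2(x) = -3/x - 12/x^2.
x = 0 is a singular point because the y-coefficient -3/x - 12/x^2 has a pole at x = 0.
It is a regular singular point because x P_1(x) = p(x) = -2x and x^2 P_2(x) = q(x) = -3x - 12 are polynomials, hence analytic at x = 0.
p(0) = 0,  q(0) = -12.
Indicial equation: r(r-1) + p(0) r + q(0) = 0, i.e. r^2 + (p(0) - 1) r + q(0) = 0, i.e. r^2 - 1 r - 12 = 0.
Discriminant: (-1)^2 - 4(-12) = 49, so r = (1 ± 7)/2.
Solving: r_1 = 4, r_2 = -3.

indicial: r^2 - 1 r - 12 = 0; roots r_1 = 4, r_2 = -3


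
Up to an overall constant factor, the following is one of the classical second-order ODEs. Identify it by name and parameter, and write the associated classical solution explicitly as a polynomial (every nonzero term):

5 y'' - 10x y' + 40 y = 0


All three coefficients share the factor 5; dividing through by 5 gives  y'' - 2x y' + 8 y = 0.
This matches the Hermite equation y'' - 2x y' + 2n y = 0 with 2n = 8, so n = 4; the polynomial solution is H_4(x).
With y = sum_k a_k x^k, matching x^k gives (k+2)(k+1) a_{k+2} = 2(k - n) a_k = 2(k - 4) a_k. The right side vanishes at k = 4, so the series with the parity of 4 terminates at degree 4.
Standard normalization: leading coefficient of H_n is 2^n, so a_4 = 2^4 = 16. Work downward with a_k = (k+1)(k+2) a_{k+2} / (2(k - n)):
  a_2 = (3)(4)(16) / (2(2 - 4)) = 192/(-4) = -48
  a_0 = (1)(2)(-48) / (2(0 - 4)) = -96/(-8) = 12
Hence H_4(x) = 16 x^4 - 48 x^2 + 12.

H_4(x); series = 16 x^4 - 48 x^2 + 12


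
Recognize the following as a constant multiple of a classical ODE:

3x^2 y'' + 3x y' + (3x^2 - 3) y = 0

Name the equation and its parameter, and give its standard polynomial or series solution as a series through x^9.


All three coefficients share the factor 3; dividing through by 3 gives  x^2 y'' + x y' + (x^2 - 1) y = 0.
This matches the Bessel equation x^2 y'' + x y' + (x^2 - nu^2) y = 0 with nu^2 = 1, so nu = 1; the solution bounded at x = 0 is J_1(x).
Frobenius at x = 0: indicial roots ±nu; for r = nu the recurrence k(k + 2nu) c_k = -c_{k-2} gives the standard series J_nu(x) = sum_{k>=0} (-1)^k / (k! (k+nu)!) (x/2)^(2k+nu). Evaluate the first 5 terms:
  k = 0: (-1)^0 / (0! * 1! * 2^1) x^1 = 1/(1*1*2) x^1 = (1/2) x^1
  k = 1: (-1)^1 / (1! * 2! * 2^3) x^3 = -1/(1*2*8) x^3 = (-1/16) x^3
  k = 2: (-1)^2 / (2! * 3! * 2^5) x^5 = 1/(2*6*32) x^5 = (1/384) x^5
  k = 3: (-1)^3 / (3! * 4! * 2^7) x^7 = -1/(6*24*128) x^7 = (-1/18432) x^7
  k = 4: (-1)^4 / (4! * 5! * 2^9) x^9 = 1/(24*120*512) x^9 = (1/1474560) x^9
Hence J_1(x) = x^9/1474560 - x^7/18432 + x^5/384 - x^3/16 + x/2 + ....

J_1(x); series = x^9/1474560 - x^7/18432 + x^5/384 - x^3/16 + x/2


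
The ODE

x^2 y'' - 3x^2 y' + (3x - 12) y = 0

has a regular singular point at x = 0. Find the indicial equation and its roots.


Divide by x^2 to reach normal form y'' + P_1(x) y' + P_2(x) y = 0 with P_1(x) = -3 and P_2(x) = 3/x - 12/x^2.
x = 0 is a singular point because the y-coefficient 3/x - 12/x^2 has a pole at x = 0.
It is a regular singular point because x P_1(x) = p(x) = -3x and x^2 P_2(x) = q(x) = 3x - 12 are polynomials, hence analytic at x = 0.
p(0) = 0,  q(0) = -12.
Indicial equation: r(r-1) + p(0) r + q(0) = 0, i.e. r^2 + (p(0) - 1) r + q(0) = 0, i.e. r^2 - 1 r - 12 = 0.
Discriminant: (-1)^2 - 4(-12) = 49, so r = (1 ± 7)/2.
Solving: r_1 = 4, r_2 = -3.

indicial: r^2 - 1 r - 12 = 0; roots r_1 = 4, r_2 = -3


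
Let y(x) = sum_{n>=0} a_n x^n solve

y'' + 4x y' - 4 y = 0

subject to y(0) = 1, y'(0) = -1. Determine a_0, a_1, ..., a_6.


Ansatz: y(x) = sum_{n>=0} a_n x^n, so y'(x) = sum_{n>=1} n a_n x^(n-1) and y''(x) = sum_{n>=2} n(n-1) a_n x^(n-2).
Substitute into P(x) y'' + Q(x) y' + R(x) y = 0 with P(x) = 1, Q(x) = 4x, R(x) = -4, and match powers of x.
Initial conditions: a_0 = 1, a_1 = -1.
Setting the coefficient of each power of x to zero and solving order by order (substituting the coefficients already found):
  x^0: 2 a_2 - 4 a_0 = 0  ->  2 a_2 = 4 a_0 = 4  ->  a_2 = 2
  x^1: 6 a_3 = 0  ->  a_3 = 0
  x^2: 12 a_4 + 4 a_2 = 0  ->  12 a_4 = -4 a_2 = -8  ->  a_4 = -2/3
  x^3: 20 a_5 + 8 a_3 = 0  ->  20 a_5 = -8 a_3 = 0  ->  a_5 = 0
  x^4: 30 a_6 + 12 a_4 = 0  ->  30 a_6 = -12 a_4 = 8  ->  a_6 = 4/15
Truncated series: y(x) = 1 - x + 2 x^2 - (2/3) x^4 + (4/15) x^6 + O(x^7).

a_0 = 1; a_1 = -1; a_2 = 2; a_3 = 0; a_4 = -2/3; a_5 = 0; a_6 = 4/15


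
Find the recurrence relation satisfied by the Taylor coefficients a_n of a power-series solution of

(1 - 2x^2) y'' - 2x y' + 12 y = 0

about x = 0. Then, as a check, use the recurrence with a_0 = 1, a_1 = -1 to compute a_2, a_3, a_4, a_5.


Substitute y = sum_n a_n x^n.
(1 - 2 x^2) y'' contributes (n+2)(n+1) a_{n+2} - 2 n(n-1) a_n at x^n.
-2 x y'(x) contributes -2 n a_n at x^n.
12 y(x) contributes 12 a_n at x^n.
Matching x^n: (n+2)(n+1) a_{n+2} + (-2 n(n-1) - 2 n + 12) a_n = 0.
Thus a_{n+2} = (2 n(n-1) + 2 n - 12) / ((n+1)(n+2)) * a_n.

Check with a_0 = 1, a_1 = -1 (apply the recurrence for n = 0, 1, 2, 3): a_0 = 1, a_1 = -1, a_2 = -6, a_3 = 5/3, a_4 = 2, a_5 = 1/2.

a_(n+2) = (2 n(n-1) + 2 n - 12) / ((n+1)(n+2)) * a_n; check: a_0 = 1, a_1 = -1, a_2 = -6, a_3 = 5/3, a_4 = 2, a_5 = 1/2


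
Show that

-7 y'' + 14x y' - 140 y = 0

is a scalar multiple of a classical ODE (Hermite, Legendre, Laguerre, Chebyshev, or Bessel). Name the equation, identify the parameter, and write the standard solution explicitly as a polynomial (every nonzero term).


All three coefficients share the factor -7; dividing through by -7 gives  y'' - 2x y' + 20 y = 0.
This matches the Hermite equation y'' - 2x y' + 2n y = 0 with 2n = 20, so n = 10; the polynomial solution is H_10(x).
With y = sum_k a_k x^k, matching x^k gives (k+2)(k+1) a_{k+2} = 2(k - n) a_k = 2(k - 10) a_k. The right side vanishes at k = 10, so the series with the parity of 10 terminates at degree 10.
Standard normalization: leading coefficient of H_n is 2^n, so a_10 = 2^10 = 1024. Work downward with a_k = (k+1)(k+2) a_{k+2} / (2(k - n)):
  a_8 = (9)(10)(1024) / (2(8 - 10)) = 92160/(-4) = -23040
  a_6 = (7)(8)(-23040) / (2(6 - 10)) = -1290240/(-8) = 161280
  a_4 = (5)(6)(161280) / (2(4 - 10)) = 4838400/(-12) = -403200
  a_2 = (3)(4)(-403200) / (2(2 - 10)) = -4838400/(-16) = 302400
  a_0 = (1)(2)(302400) / (2(0 - 10)) = 604800/(-20) = -30240
Hence H_10(x) = 1024 x^10 - 23040 x^8 + 161280 x^6 - 403200 x^4 + 302400 x^2 - 30240.

H_10(x); series = 1024 x^10 - 23040 x^8 + 161280 x^6 - 403200 x^4 + 302400 x^2 - 30240


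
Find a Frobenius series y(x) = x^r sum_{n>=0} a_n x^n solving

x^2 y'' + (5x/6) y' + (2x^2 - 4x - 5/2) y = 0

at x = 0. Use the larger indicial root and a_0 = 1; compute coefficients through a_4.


Write in Frobenius form y'' + (p(x)/x) y' + (q(x)/x^2) y = 0:
  p(x) = 5/6,  q(x) = 2x^2 - 4x - 5/2.
Indicial equation: r(r-1) + (5/6) r + (-5/2) = 0 -> roots r_1 = 5/3, r_2 = -3/2.
Take r = r_1 = 5/3. Let y(x) = x^r sum_{n>=0} a_n x^n with a_0 = 1.
Substitute y = x^r sum a_n x^n and match x^{r+n}. The recurrence is
  D(n) a_n - 4 a_{n-1} + 2 a_{n-2} = 0,  where D(n) = (r+n)(r+n-1) + (5/6)(r+n) + (-5/2).
  a_n = [4 a_{n-1} - 2 a_{n-2}] / D(n).
Since the indicial polynomial factors as (r - r_1)(r - r_2), D(n) = (r_1 + n - r_1)(r_1 + n - r_2) = n(n + 19/6).
Evaluating step by step (a_0 = 1):
  n = 1: D(1) = 1(1 + 19/6) = 25/6; numerator = 4(1) = 4; a_1 = (4)/(25/6) = 24/25
  n = 2: D(2) = 2(2 + 19/6) = 31/3; numerator = 4(24/25) - 2(1) = 46/25; a_2 = (46/25)/(31/3) = 138/775
  n = 3: D(3) = 3(3 + 19/6) = 37/2; numerator = 4(138/775) - 2(24/25) = -936/775; a_3 = (-936/775)/(37/2) = -1872/28675
  n = 4: D(4) = 4(4 + 19/6) = 86/3; numerator = 4(-1872/28675) - 2(138/775) = -708/1147; a_4 = (-708/1147)/(86/3) = -1062/49321

r = 5/3; a_0 = 1; a_1 = 24/25; a_2 = 138/775; a_3 = -1872/28675; a_4 = -1062/49321


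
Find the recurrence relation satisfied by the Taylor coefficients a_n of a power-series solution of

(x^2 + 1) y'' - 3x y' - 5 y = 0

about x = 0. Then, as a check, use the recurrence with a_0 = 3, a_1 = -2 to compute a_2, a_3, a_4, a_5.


Substitute y = sum_n a_n x^n.
(1 + 1 x^2) y'' contributes (n+2)(n+1) a_{n+2} + n(n-1) a_n at x^n.
-3 x y'(x) contributes -3 n a_n at x^n.
-5 y(x) contributes -5 a_n at x^n.
Matching x^n: (n+2)(n+1) a_{n+2} + (n(n-1) - 3 n - 5) a_n = 0.
Thus a_{n+2} = (-n(n-1) + 3 n + 5) / ((n+1)(n+2)) * a_n.

Check with a_0 = 3, a_1 = -2 (apply the recurrence for n = 0, 1, 2, 3): a_0 = 3, a_1 = -2, a_2 = 15/2, a_3 = -8/3, a_4 = 45/8, a_5 = -16/15.

a_(n+2) = (-n(n-1) + 3 n + 5) / ((n+1)(n+2)) * a_n; check: a_0 = 3, a_1 = -2, a_2 = 15/2, a_3 = -8/3, a_4 = 45/8, a_5 = -16/15


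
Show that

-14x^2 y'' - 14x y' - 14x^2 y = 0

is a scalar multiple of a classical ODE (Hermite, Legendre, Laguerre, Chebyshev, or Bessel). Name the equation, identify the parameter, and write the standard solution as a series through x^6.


All three coefficients share the factor -14; dividing through by -14 gives  x^2 y'' + x y' + x^2 y = 0.
This matches the Bessel equation x^2 y'' + x y' + (x^2 - nu^2) y = 0 with nu^2 = 0, so nu = 0; the solution bounded at x = 0 is J_0(x).
Frobenius at x = 0: indicial roots ±nu; for r = nu the recurrence k(k + 2nu) c_k = -c_{k-2} gives the standard series J_nu(x) = sum_{k>=0} (-1)^k / (k! (k+nu)!) (x/2)^(2k+nu). Evaluate the first 4 terms:
  k = 0: (-1)^0 / (0! * 0! * 2^0) x^0 = 1/(1*1*1) x^0 = (1) x^0
  k = 1: (-1)^1 / (1! * 1! * 2^2) x^2 = -1/(1*1*4) x^2 = (-1/4) x^2
  k = 2: (-1)^2 / (2! * 2! * 2^4) x^4 = 1/(2*2*16) x^4 = (1/64) x^4
  k = 3: (-1)^3 / (3! * 3! * 2^6) x^6 = -1/(6*6*64) x^6 = (-1/2304) x^6
Hence J_0(x) = -x^6/2304 + x^4/64 - x^2/4 + 1 + ....

J_0(x); series = -x^6/2304 + x^4/64 - x^2/4 + 1


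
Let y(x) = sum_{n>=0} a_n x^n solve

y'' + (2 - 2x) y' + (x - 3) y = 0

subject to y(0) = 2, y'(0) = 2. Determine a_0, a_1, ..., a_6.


Ansatz: y(x) = sum_{n>=0} a_n x^n, so y'(x) = sum_{n>=1} n a_n x^(n-1) and y''(x) = sum_{n>=2} n(n-1) a_n x^(n-2).
Substitute into P(x) y'' + Q(x) y' + R(x) y = 0 with P(x) = 1, Q(x) = 2 - 2x, R(x) = x - 3, and match powers of x.
Initial conditions: a_0 = 2, a_1 = 2.
Setting the coefficient of each power of x to zero and solving order by order (substituting the coefficients already found):
  x^0: 2 a_2 + 2 a_1 - 3 a_0 = 0  ->  2 a_2 = -2 a_1 + 3 a_0 = 2  ->  a_2 = 1
  x^1: 6 a_3 + 4 a_2 - 5 a_1 + a_0 = 0  ->  6 a_3 = -4 a_2 + 5 a_1 - a_0 = 4  ->  a_3 = 2/3
  x^2: 12 a_4 + 6 a_3 - 7 a_2 + a_1 = 0  ->  12 a_4 = -6 a_3 + 7 a_2 - a_1 = 1  ->  a_4 = 1/12
  x^3: 20 a_5 + 8 a_4 - 9 a_3 + a_2 = 0  ->  20 a_5 = -8 a_4 + 9 a_3 - a_2 = 13/3  ->  a_5 = 13/60
  x^4: 30 a_6 + 10 a_5 - 11 a_4 + a_3 = 0  ->  30 a_6 = -10 a_5 + 11 a_4 - a_3 = -23/12  ->  a_6 = -23/360
Truncated series: y(x) = 2 + 2 x + x^2 + (2/3) x^3 + (1/12) x^4 + (13/60) x^5 - (23/360) x^6 + O(x^7).

a_0 = 2; a_1 = 2; a_2 = 1; a_3 = 2/3; a_4 = 1/12; a_5 = 13/60; a_6 = -23/360


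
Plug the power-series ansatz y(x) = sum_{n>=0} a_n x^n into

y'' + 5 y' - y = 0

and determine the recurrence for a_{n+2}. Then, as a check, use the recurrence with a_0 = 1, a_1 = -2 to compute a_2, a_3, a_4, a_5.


Substitute y = sum_n a_n x^n.
y''(x) has coefficient (n+2)(n+1) a_{n+2} at x^n;
5 y'(x) has coefficient 5 (n+1) a_{n+1} at x^n;
-y(x) has coefficient -1 a_n at x^n.
Matching x^n: (n+2)(n+1) a_{n+2} + 5 (n+1) a_{n+1} - 1 a_n = 0.
Thus a_{n+2} = [-5 (n+1) a_{n+1} + 1 a_n] / ((n+1)(n+2)).

Check with a_0 = 1, a_1 = -2 (apply the recurrence for n = 0, 1, 2, 3): a_0 = 1, a_1 = -2, a_2 = 11/2, a_3 = -19/2, a_4 = 37/3, a_5 = -1537/120.

a_(n+2) = [-5 (n+1) a_(n+1) + 1 a_n] / ((n+1)(n+2)); check: a_0 = 1, a_1 = -2, a_2 = 11/2, a_3 = -19/2, a_4 = 37/3, a_5 = -1537/120


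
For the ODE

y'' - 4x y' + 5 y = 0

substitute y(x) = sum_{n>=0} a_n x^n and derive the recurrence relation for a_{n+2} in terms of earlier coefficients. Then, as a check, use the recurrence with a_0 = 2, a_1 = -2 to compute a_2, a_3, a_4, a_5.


Substitute y = sum_n a_n x^n.
y''(x) has coefficient (n+2)(n+1) a_{n+2} at x^n;
-4 x y'(x) has coefficient -4 n a_n at x^n (shift);
5 y(x) has coefficient 5 a_n at x^n.
Matching x^n: (n+2)(n+1) a_{n+2} + (-4n + 5) a_n = 0.
Thus a_{n+2} = (4n - 5) / ((n+1)(n+2)) * a_n.

Check with a_0 = 2, a_1 = -2 (apply the recurrence for n = 0, 1, 2, 3): a_0 = 2, a_1 = -2, a_2 = -5, a_3 = 1/3, a_4 = -5/4, a_5 = 7/60.

a_(n+2) = (4n - 5) / ((n+1)(n+2)) * a_n; check: a_0 = 2, a_1 = -2, a_2 = -5, a_3 = 1/3, a_4 = -5/4, a_5 = 7/60


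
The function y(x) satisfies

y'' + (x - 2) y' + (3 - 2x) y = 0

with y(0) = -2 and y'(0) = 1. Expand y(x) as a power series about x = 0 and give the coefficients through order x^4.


Ansatz: y(x) = sum_{n>=0} a_n x^n, so y'(x) = sum_{n>=1} n a_n x^(n-1) and y''(x) = sum_{n>=2} n(n-1) a_n x^(n-2).
Substitute into P(x) y'' + Q(x) y' + R(x) y = 0 with P(x) = 1, Q(x) = x - 2, R(x) = 3 - 2x, and match powers of x.
Initial conditions: a_0 = -2, a_1 = 1.
Setting the coefficient of each power of x to zero and solving order by order (substituting the coefficients already found):
  x^0: 2 a_2 - 2 a_1 + 3 a_0 = 0  ->  2 a_2 = 2 a_1 - 3 a_0 = 8  ->  a_2 = 4
  x^1: 6 a_3 - 4 a_2 + 4 a_1 - 2 a_0 = 0  ->  6 a_3 = 4 a_2 - 4 a_1 + 2 a_0 = 8  ->  a_3 = 4/3
  x^2: 12 a_4 - 6 a_3 + 5 a_2 - 2 a_1 = 0  ->  12 a_4 = 6 a_3 - 5 a_2 + 2 a_1 = -10  ->  a_4 = -5/6
Truncated series: y(x) = -2 + x + 4 x^2 + (4/3) x^3 - (5/6) x^4 + O(x^5).

a_0 = -2; a_1 = 1; a_2 = 4; a_3 = 4/3; a_4 = -5/6


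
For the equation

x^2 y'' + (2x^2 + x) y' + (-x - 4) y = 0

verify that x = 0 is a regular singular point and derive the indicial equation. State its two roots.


Divide by x^2 to reach normal form y'' + P_1(x) y' + P_2(x) y = 0 with P_1(x) = 2 + 1/x and P_2(x) = -1/x - 4/x^2.
x = 0 is a singular point because the y'-coefficient 2 + 1/x has a pole at x = 0 and the y-coefficient -1/x - 4/x^2 has a pole at x = 0.
It is a regular singular point because x P_1(x) = p(x) = 2x + 1 and x^2 P_2(x) = q(x) = -x - 4 are polynomials, hence analytic at x = 0.
p(0) = 1,  q(0) = -4.
Indicial equation: r(r-1) + p(0) r + q(0) = 0, i.e. r^2 + (p(0) - 1) r + q(0) = 0, i.e. r^2 - 4 = 0.
Discriminant: (0)^2 - 4(-4) = 16, so r = (0 ± 4)/2.
Solving: r_1 = 2, r_2 = -2.

indicial: r^2 - 4 = 0; roots r_1 = 2, r_2 = -2


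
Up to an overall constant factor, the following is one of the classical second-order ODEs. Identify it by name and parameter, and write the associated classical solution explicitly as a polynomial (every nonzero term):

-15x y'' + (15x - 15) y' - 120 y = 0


All three coefficients share the factor -15; dividing through by -15 gives  x y'' + (1 - x) y' + 8 y = 0.
This matches the Laguerre equation x y'' + (1 - x) y' + n y = 0 with n = 8; the polynomial solution is L_8(x).
With y = sum_k a_k x^k, matching x^k gives (k+1)k a_{k+1} + (k+1) a_{k+1} - k a_k + n a_k = 0, i.e. (k+1)^2 a_{k+1} = (k - n) a_k = (k - 8) a_k. The right side vanishes at k = 8, so the series terminates at degree 8.
Standard normalization L_n(0) = 1 gives a_0 = 1. Work upward with a_{k+1} = (k - 8) a_k / (k+1)^2:
  a_1 = (0 - 8)(1) / 1^2 = -8/1 = -8
  a_2 = (1 - 8)(-8) / 2^2 = 56/4 = 14
  a_3 = (2 - 8)(14) / 3^2 = -84/9 = -28/3
  a_4 = (3 - 8)(-28/3) / 4^2 = (140/3)/16 = 35/12
  a_5 = (4 - 8)(35/12) / 5^2 = (-35/3)/25 = -7/15
  a_6 = (5 - 8)(-7/15) / 6^2 = (7/5)/36 = 7/180
  a_7 = (6 - 8)(7/180) / 7^2 = (-7/90)/49 = -1/630
  a_8 = (7 - 8)(-1/630) / 8^2 = (1/630)/64 = 1/40320
Hence L_8(x) = x^8/40320 - x^7/630 + 7 x^6/180 - 7 x^5/15 + 35 x^4/12 - 28 x^3/3 + 14 x^2 - 8 x + 1.

L_8(x); series = x^8/40320 - x^7/630 + 7 x^6/180 - 7 x^5/15 + 35 x^4/12 - 28 x^3/3 + 14 x^2 - 8 x + 1


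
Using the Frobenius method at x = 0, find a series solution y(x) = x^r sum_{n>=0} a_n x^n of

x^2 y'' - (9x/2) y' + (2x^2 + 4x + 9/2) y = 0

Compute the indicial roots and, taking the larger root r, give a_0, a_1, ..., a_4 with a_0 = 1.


Write in Frobenius form y'' + (p(x)/x) y' + (q(x)/x^2) y = 0:
  p(x) = -9/2,  q(x) = 2x^2 + 4x + 9/2.
Indicial equation: r(r-1) + (-9/2) r + (9/2) = 0 -> roots r_1 = 9/2, r_2 = 1.
Take r = r_1 = 9/2. Let y(x) = x^r sum_{n>=0} a_n x^n with a_0 = 1.
Substitute y = x^r sum a_n x^n and match x^{r+n}. The recurrence is
  D(n) a_n + 4 a_{n-1} + 2 a_{n-2} = 0,  where D(n) = (r+n)(r+n-1) + (-9/2)(r+n) + (9/2).
  a_n = [-4 a_{n-1} - 2 a_{n-2}] / D(n).
Since the indicial polynomial factors as (r - r_1)(r - r_2), D(n) = (r_1 + n - r_1)(r_1 + n - r_2) = n(n + 7/2).
Evaluating step by step (a_0 = 1):
  n = 1: D(1) = 1(1 + 7/2) = 9/2; numerator = -4(1) = -4; a_1 = (-4)/(9/2) = -8/9
  n = 2: D(2) = 2(2 + 7/2) = 11; numerator = -4(-8/9) - 2(1) = 14/9; a_2 = (14/9)/(11) = 14/99
  n = 3: D(3) = 3(3 + 7/2) = 39/2; numerator = -4(14/99) - 2(-8/9) = 40/33; a_3 = (40/33)/(39/2) = 80/1287
  n = 4: D(4) = 4(4 + 7/2) = 30; numerator = -4(80/1287) - 2(14/99) = -76/143; a_4 = (-76/143)/(30) = -38/2145

r = 9/2; a_0 = 1; a_1 = -8/9; a_2 = 14/99; a_3 = 80/1287; a_4 = -38/2145


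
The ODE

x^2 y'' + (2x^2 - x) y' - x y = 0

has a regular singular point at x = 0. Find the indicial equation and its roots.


Divide by x^2 to reach normal form y'' + P_1(x) y' + P_2(x) y = 0 with P_1(x) = 2 - 1/x and P_2(x) = -1/x.
x = 0 is a singular point because the y'-coefficient 2 - 1/x has a pole at x = 0 and the y-coefficient -1/x has a pole at x = 0.
It is a regular singular point because x P_1(x) = p(x) = 2x - 1 and x^2 P_2(x) = q(x) = -x are polynomials, hence analytic at x = 0.
p(0) = -1,  q(0) = 0.
Indicial equation: r(r-1) + p(0) r + q(0) = 0, i.e. r^2 + (p(0) - 1) r + q(0) = 0, i.e. r^2 - 2 r = 0.
Discriminant: (-2)^2 - 4(0) = 4, so r = (2 ± 2)/2.
Solving: r_1 = 2, r_2 = 0.

indicial: r^2 - 2 r = 0; roots r_1 = 2, r_2 = 0


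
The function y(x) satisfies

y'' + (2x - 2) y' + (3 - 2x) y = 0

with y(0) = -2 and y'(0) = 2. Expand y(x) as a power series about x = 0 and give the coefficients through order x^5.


Ansatz: y(x) = sum_{n>=0} a_n x^n, so y'(x) = sum_{n>=1} n a_n x^(n-1) and y''(x) = sum_{n>=2} n(n-1) a_n x^(n-2).
Substitute into P(x) y'' + Q(x) y' + R(x) y = 0 with P(x) = 1, Q(x) = 2x - 2, R(x) = 3 - 2x, and match powers of x.
Initial conditions: a_0 = -2, a_1 = 2.
Setting the coefficient of each power of x to zero and solving order by order (substituting the coefficients already found):
  x^0: 2 a_2 - 2 a_1 + 3 a_0 = 0  ->  2 a_2 = 2 a_1 - 3 a_0 = 10  ->  a_2 = 5
  x^1: 6 a_3 - 4 a_2 + 5 a_1 - 2 a_0 = 0  ->  6 a_3 = 4 a_2 - 5 a_1 + 2 a_0 = 6  ->  a_3 = 1
  x^2: 12 a_4 - 6 a_3 + 7 a_2 - 2 a_1 = 0  ->  12 a_4 = 6 a_3 - 7 a_2 + 2 a_1 = -25  ->  a_4 = -25/12
  x^3: 20 a_5 - 8 a_4 + 9 a_3 - 2 a_2 = 0  ->  20 a_5 = 8 a_4 - 9 a_3 + 2 a_2 = -47/3  ->  a_5 = -47/60
Truncated series: y(x) = -2 + 2 x + 5 x^2 + x^3 - (25/12) x^4 - (47/60) x^5 + O(x^6).

a_0 = -2; a_1 = 2; a_2 = 5; a_3 = 1; a_4 = -25/12; a_5 = -47/60


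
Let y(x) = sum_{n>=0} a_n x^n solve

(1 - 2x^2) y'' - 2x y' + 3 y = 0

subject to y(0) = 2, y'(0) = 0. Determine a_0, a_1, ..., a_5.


Ansatz: y(x) = sum_{n>=0} a_n x^n, so y'(x) = sum_{n>=1} n a_n x^(n-1) and y''(x) = sum_{n>=2} n(n-1) a_n x^(n-2).
Substitute into P(x) y'' + Q(x) y' + R(x) y = 0 with P(x) = 1 - 2x^2, Q(x) = -2x, R(x) = 3, and match powers of x.
Initial conditions: a_0 = 2, a_1 = 0.
Setting the coefficient of each power of x to zero and solving order by order (substituting the coefficients already found):
  x^0: 2 a_2 + 3 a_0 = 0  ->  2 a_2 = -3 a_0 = -6  ->  a_2 = -3
  x^1: 6 a_3 + a_1 = 0  ->  6 a_3 = -a_1 = 0  ->  a_3 = 0
  x^2: 12 a_4 - 5 a_2 = 0  ->  12 a_4 = 5 a_2 = -15  ->  a_4 = -5/4
  x^3: 20 a_5 - 15 a_3 = 0  ->  20 a_5 = 15 a_3 = 0  ->  a_5 = 0
Truncated series: y(x) = 2 - 3 x^2 - (5/4) x^4 + O(x^6).

a_0 = 2; a_1 = 0; a_2 = -3; a_3 = 0; a_4 = -5/4; a_5 = 0


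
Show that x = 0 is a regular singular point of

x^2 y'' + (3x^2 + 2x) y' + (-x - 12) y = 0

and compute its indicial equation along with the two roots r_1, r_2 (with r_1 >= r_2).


Divide by x^2 to reach normal form y'' + P_1(x) y' + P_2(x) y = 0 with P_1(x) = 3 + 2/x and P_2(x) = -1/x - 12/x^2.
x = 0 is a singular point because the y'-coefficient 3 + 2/x has a pole at x = 0 and the y-coefficient -1/x - 12/x^2 has a pole at x = 0.
It is a regular singular point because x P_1(x) = p(x) = 3x + 2 and x^2 P_2(x) = q(x) = -x - 12 are polynomials, hence analytic at x = 0.
p(0) = 2,  q(0) = -12.
Indicial equation: r(r-1) + p(0) r + q(0) = 0, i.e. r^2 + (p(0) - 1) r + q(0) = 0, i.e. r^2 + 1 r - 12 = 0.
Discriminant: (1)^2 - 4(-12) = 49, so r = (-1 ± 7)/2.
Solving: r_1 = 3, r_2 = -4.

indicial: r^2 + 1 r - 12 = 0; roots r_1 = 3, r_2 = -4


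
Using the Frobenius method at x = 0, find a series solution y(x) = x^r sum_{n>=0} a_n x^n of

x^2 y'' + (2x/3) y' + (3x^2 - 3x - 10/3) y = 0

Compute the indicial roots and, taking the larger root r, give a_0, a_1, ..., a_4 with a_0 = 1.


Write in Frobenius form y'' + (p(x)/x) y' + (q(x)/x^2) y = 0:
  p(x) = 2/3,  q(x) = 3x^2 - 3x - 10/3.
Indicial equation: r(r-1) + (2/3) r + (-10/3) = 0 -> roots r_1 = 2, r_2 = -5/3.
Take r = r_1 = 2. Let y(x) = x^r sum_{n>=0} a_n x^n with a_0 = 1.
Substitute y = x^r sum a_n x^n and match x^{r+n}. The recurrence is
  D(n) a_n - 3 a_{n-1} + 3 a_{n-2} = 0,  where D(n) = (r+n)(r+n-1) + (2/3)(r+n) + (-10/3).
  a_n = [3 a_{n-1} - 3 a_{n-2}] / D(n).
Since the indicial polynomial factors as (r - r_1)(r - r_2), D(n) = (r_1 + n - r_1)(r_1 + n - r_2) = n(n + 11/3).
Evaluating step by step (a_0 = 1):
  n = 1: D(1) = 1(1 + 11/3) = 14/3; numerator = 3(1) = 3; a_1 = (3)/(14/3) = 9/14
  n = 2: D(2) = 2(2 + 11/3) = 34/3; numerator = 3(9/14) - 3(1) = -15/14; a_2 = (-15/14)/(34/3) = -45/476
  n = 3: D(3) = 3(3 + 11/3) = 20; numerator = 3(-45/476) - 3(9/14) = -1053/476; a_3 = (-1053/476)/(20) = -1053/9520
  n = 4: D(4) = 4(4 + 11/3) = 92/3; numerator = 3(-1053/9520) - 3(-45/476) = -27/560; a_4 = (-27/560)/(92/3) = -81/51520

r = 2; a_0 = 1; a_1 = 9/14; a_2 = -45/476; a_3 = -1053/9520; a_4 = -81/51520


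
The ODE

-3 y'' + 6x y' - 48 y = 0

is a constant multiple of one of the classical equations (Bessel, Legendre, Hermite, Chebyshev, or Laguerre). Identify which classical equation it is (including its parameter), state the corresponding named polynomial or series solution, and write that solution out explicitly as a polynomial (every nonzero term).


All three coefficients share the factor -3; dividing through by -3 gives  y'' - 2x y' + 16 y = 0.
This matches the Hermite equation y'' - 2x y' + 2n y = 0 with 2n = 16, so n = 8; the polynomial solution is H_8(x).
With y = sum_k a_k x^k, matching x^k gives (k+2)(k+1) a_{k+2} = 2(k - n) a_k = 2(k - 8) a_k. The right side vanishes at k = 8, so the series with the parity of 8 terminates at degree 8.
Standard normalization: leading coefficient of H_n is 2^n, so a_8 = 2^8 = 256. Work downward with a_k = (k+1)(k+2) a_{k+2} / (2(k - n)):
  a_6 = (7)(8)(256) / (2(6 - 8)) = 14336/(-4) = -3584
  a_4 = (5)(6)(-3584) / (2(4 - 8)) = -107520/(-8) = 13440
  a_2 = (3)(4)(13440) / (2(2 - 8)) = 161280/(-12) = -13440
  a_0 = (1)(2)(-13440) / (2(0 - 8)) = -26880/(-16) = 1680
Hence H_8(x) = 256 x^8 - 3584 x^6 + 13440 x^4 - 13440 x^2 + 1680.

H_8(x); series = 256 x^8 - 3584 x^6 + 13440 x^4 - 13440 x^2 + 1680


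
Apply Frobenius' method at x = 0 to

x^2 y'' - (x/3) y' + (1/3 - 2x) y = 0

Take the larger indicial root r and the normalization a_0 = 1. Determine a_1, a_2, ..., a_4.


Write in Frobenius form y'' + (p(x)/x) y' + (q(x)/x^2) y = 0:
  p(x) = -1/3,  q(x) = 1/3 - 2x.
Indicial equation: r(r-1) + (-1/3) r + (1/3) = 0 -> roots r_1 = 1, r_2 = 1/3.
Take r = r_1 = 1. Let y(x) = x^r sum_{n>=0} a_n x^n with a_0 = 1.
Substitute y = x^r sum a_n x^n and match x^{r+n}. The recurrence is
  D(n) a_n - 2 a_{n-1} = 0,  where D(n) = (r+n)(r+n-1) + (-1/3)(r+n) + (1/3).
  a_n = 2 / D(n) * a_{n-1}.
Since the indicial polynomial factors as (r - r_1)(r - r_2), D(n) = (r_1 + n - r_1)(r_1 + n - r_2) = n(n + 2/3).
Evaluating step by step (a_0 = 1):
  n = 1: D(1) = 1(1 + 2/3) = 5/3; numerator = 2(1) = 2; a_1 = (2)/(5/3) = 6/5
  n = 2: D(2) = 2(2 + 2/3) = 16/3; numerator = 2(6/5) = 12/5; a_2 = (12/5)/(16/3) = 9/20
  n = 3: D(3) = 3(3 + 2/3) = 11; numerator = 2(9/20) = 9/10; a_3 = (9/10)/(11) = 9/110
  n = 4: D(4) = 4(4 + 2/3) = 56/3; numerator = 2(9/110) = 9/55; a_4 = (9/55)/(56/3) = 27/3080

r = 1; a_0 = 1; a_1 = 6/5; a_2 = 9/20; a_3 = 9/110; a_4 = 27/3080


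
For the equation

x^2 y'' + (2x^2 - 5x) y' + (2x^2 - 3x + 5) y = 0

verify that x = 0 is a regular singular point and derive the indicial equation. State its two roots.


Divide by x^2 to reach normal form y'' + P_1(x) y' + P_2(x) y = 0 with P_1(x) = 2 - 5/x and P_2(x) = 2 - 3/x + 5/x^2.
x = 0 is a singular point because the y'-coefficient 2 - 5/x has a pole at x = 0 and the y-coefficient 2 - 3/x + 5/x^2 has a pole at x = 0.
It is a regular singular point because x P_1(x) = p(x) = 2x - 5 and x^2 P_2(x) = q(x) = 2x^2 - 3x + 5 are polynomials, hence analytic at x = 0.
p(0) = -5,  q(0) = 5.
Indicial equation: r(r-1) + p(0) r + q(0) = 0, i.e. r^2 + (p(0) - 1) r + q(0) = 0, i.e. r^2 - 6 r + 5 = 0.
Discriminant: (-6)^2 - 4(5) = 16, so r = (6 ± 4)/2.
Solving: r_1 = 5, r_2 = 1.

indicial: r^2 - 6 r + 5 = 0; roots r_1 = 5, r_2 = 1


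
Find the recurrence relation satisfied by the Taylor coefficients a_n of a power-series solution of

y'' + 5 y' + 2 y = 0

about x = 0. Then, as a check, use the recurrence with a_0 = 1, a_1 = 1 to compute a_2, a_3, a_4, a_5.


Substitute y = sum_n a_n x^n.
y''(x) has coefficient (n+2)(n+1) a_{n+2} at x^n;
5 y'(x) has coefficient 5 (n+1) a_{n+1} at x^n;
2 y(x) has coefficient 2 a_n at x^n.
Matching x^n: (n+2)(n+1) a_{n+2} + 5 (n+1) a_{n+1} + 2 a_n = 0.
Thus a_{n+2} = [-5 (n+1) a_{n+1} - 2 a_n] / ((n+1)(n+2)).

Check with a_0 = 1, a_1 = 1 (apply the recurrence for n = 0, 1, 2, 3): a_0 = 1, a_1 = 1, a_2 = -7/2, a_3 = 11/2, a_4 = -151/24, a_5 = 689/120.

a_(n+2) = [-5 (n+1) a_(n+1) - 2 a_n] / ((n+1)(n+2)); check: a_0 = 1, a_1 = 1, a_2 = -7/2, a_3 = 11/2, a_4 = -151/24, a_5 = 689/120


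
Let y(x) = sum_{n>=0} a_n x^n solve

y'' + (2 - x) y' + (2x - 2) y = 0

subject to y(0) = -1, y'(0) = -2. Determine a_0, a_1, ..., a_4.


Ansatz: y(x) = sum_{n>=0} a_n x^n, so y'(x) = sum_{n>=1} n a_n x^(n-1) and y''(x) = sum_{n>=2} n(n-1) a_n x^(n-2).
Substitute into P(x) y'' + Q(x) y' + R(x) y = 0 with P(x) = 1, Q(x) = 2 - x, R(x) = 2x - 2, and match powers of x.
Initial conditions: a_0 = -1, a_1 = -2.
Setting the coefficient of each power of x to zero and solving order by order (substituting the coefficients already found):
  x^0: 2 a_2 + 2 a_1 - 2 a_0 = 0  ->  2 a_2 = -2 a_1 + 2 a_0 = 2  ->  a_2 = 1
  x^1: 6 a_3 + 4 a_2 - 3 a_1 + 2 a_0 = 0  ->  6 a_3 = -4 a_2 + 3 a_1 - 2 a_0 = -8  ->  a_3 = -4/3
  x^2: 12 a_4 + 6 a_3 - 4 a_2 + 2 a_1 = 0  ->  12 a_4 = -6 a_3 + 4 a_2 - 2 a_1 = 16  ->  a_4 = 4/3
Truncated series: y(x) = -1 - 2 x + x^2 - (4/3) x^3 + (4/3) x^4 + O(x^5).

a_0 = -1; a_1 = -2; a_2 = 1; a_3 = -4/3; a_4 = 4/3


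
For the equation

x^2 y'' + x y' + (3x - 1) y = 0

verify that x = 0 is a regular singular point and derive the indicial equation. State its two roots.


Divide by x^2 to reach normal form y'' + P_1(x) y' + P_2(x) y = 0 with P_1(x) = 1/x and P_2(x) = 3/x - 1/x^2.
x = 0 is a singular point because the y'-coefficient 1/x has a pole at x = 0 and the y-coefficient 3/x - 1/x^2 has a pole at x = 0.
It is a regular singular point because x P_1(x) = p(x) = 1 and x^2 P_2(x) = q(x) = 3x - 1 are polynomials, hence analytic at x = 0.
p(0) = 1,  q(0) = -1.
Indicial equation: r(r-1) + p(0) r + q(0) = 0, i.e. r^2 + (p(0) - 1) r + q(0) = 0, i.e. r^2 - 1 = 0.
Discriminant: (0)^2 - 4(-1) = 4, so r = (0 ± 2)/2.
Solving: r_1 = 1, r_2 = -1.

indicial: r^2 - 1 = 0; roots r_1 = 1, r_2 = -1


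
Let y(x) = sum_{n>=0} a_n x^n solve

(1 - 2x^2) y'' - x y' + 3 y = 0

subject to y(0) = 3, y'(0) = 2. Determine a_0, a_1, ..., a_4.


Ansatz: y(x) = sum_{n>=0} a_n x^n, so y'(x) = sum_{n>=1} n a_n x^(n-1) and y''(x) = sum_{n>=2} n(n-1) a_n x^(n-2).
Substitute into P(x) y'' + Q(x) y' + R(x) y = 0 with P(x) = 1 - 2x^2, Q(x) = -x, R(x) = 3, and match powers of x.
Initial conditions: a_0 = 3, a_1 = 2.
Setting the coefficient of each power of x to zero and solving order by order (substituting the coefficients already found):
  x^0: 2 a_2 + 3 a_0 = 0  ->  2 a_2 = -3 a_0 = -9  ->  a_2 = -9/2
  x^1: 6 a_3 + 2 a_1 = 0  ->  6 a_3 = -2 a_1 = -4  ->  a_3 = -2/3
  x^2: 12 a_4 - 3 a_2 = 0  ->  12 a_4 = 3 a_2 = -27/2  ->  a_4 = -9/8
Truncated series: y(x) = 3 + 2 x - (9/2) x^2 - (2/3) x^3 - (9/8) x^4 + O(x^5).

a_0 = 3; a_1 = 2; a_2 = -9/2; a_3 = -2/3; a_4 = -9/8
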